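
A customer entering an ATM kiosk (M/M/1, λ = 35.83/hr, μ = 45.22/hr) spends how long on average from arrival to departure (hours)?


W = 1/(μ−λ) = 1/(45.22 − 35.83) = 1/9.39 = 0.1065 hr

Final: 0.1065 hr


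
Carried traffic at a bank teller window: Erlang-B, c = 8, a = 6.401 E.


B(8,6.401) = 0.144451 (Erlang-B)
Carried load = a(1 − B) = 6.401·(1 − 0.144451) = 6.401·0.855549 = 5.4764 E

Final: 5.4764 Erlangs


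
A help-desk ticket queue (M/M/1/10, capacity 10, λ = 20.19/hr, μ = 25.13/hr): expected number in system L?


ρ = 20.19/25.13 = 0.8034
L = ρ[1 − (K+1)ρ^K + Kρ^(K+1)] / [(1−ρ)(1−ρ^(K+1))]
Numerator: 0.8034·(1 − 11·0.112057 + 10·0.090029) = 0.536416
Denominator: (0.1966)·(0.909971) = 0.178880
L = 0.536416/0.178880 = 2.9987

Final: 2.9987


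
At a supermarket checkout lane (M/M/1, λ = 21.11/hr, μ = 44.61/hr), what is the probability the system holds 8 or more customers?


ρ = 21.11/44.61 = 0.4732
P(N ≥ n) = ρ^n = 0.4732^8 = 0.002514

Final: 0.002514


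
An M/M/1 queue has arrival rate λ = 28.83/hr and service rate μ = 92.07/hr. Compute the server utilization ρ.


ρ = λ/μ = 28.83/92.07 = 0.3131

Final: 0.3131


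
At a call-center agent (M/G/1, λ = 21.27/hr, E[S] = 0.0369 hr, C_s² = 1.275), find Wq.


ρ = λ·E[S] = 21.27·0.0369 = 0.7849
E[S²] = E[S]²(1+C_s²) = 0.0369²·(1+1.275) = 0.003098
Wq = λ·E[S²]/(2(1−ρ)) = 21.27·0.003098/(2·0.2151) = 0.15313 hr

Final: 0.15313 hr


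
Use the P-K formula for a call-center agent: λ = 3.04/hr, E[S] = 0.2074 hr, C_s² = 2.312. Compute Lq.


ρ = λ·E[S] = 3.04·0.2074 = 0.6305
Lq = ρ²(1+C_s²)/(2(1−ρ)) = 0.3975·(1+2.312)/(2·0.3695)
= 0.3975·3.3120/0.7390 = 1.78158

Final: 1.78158


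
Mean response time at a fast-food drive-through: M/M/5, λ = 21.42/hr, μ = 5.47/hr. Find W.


a = 3.9159; ρ = 0.7832; P₀ = 0.014754
Lq = P₀·a^c·ρ/(c!(1−ρ)²) = 1.88605
Wq = Lq/λ = 1.88605/21.42 = 0.08805 hr
W = Wq + 1/μ = 0.08805 + 0.18282 = 0.27087 hr

Final: 0.27087 hr


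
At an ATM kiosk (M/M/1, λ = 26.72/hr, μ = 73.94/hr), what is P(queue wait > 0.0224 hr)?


ρ = 26.72/73.94 = 0.3614
P(Wq > t) = ρ·e^{−(μ−λ)t} = 0.3614·e^{−1.0577}
= 0.3614·0.347244 = 0.125485

Final: 0.125485


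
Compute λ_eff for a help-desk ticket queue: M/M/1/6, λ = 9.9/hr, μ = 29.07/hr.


ρ = 0.3406; P_K = (1−ρ)ρ^6/(1−ρ^7) = 0.001029
λ_eff = λ(1 − P_K) = 9.9·(1 − 0.001029) = 9.9·0.998971 = 9.8898 /hr

Final: 9.8898 /hr


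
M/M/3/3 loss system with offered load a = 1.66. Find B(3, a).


B(c,a) = (a^c/c!) / Σ_{k=0}^{c} a^k/k!
a^3/3! = 0.762383
Σ terms (k=0..3): 1.00000 + 1.66000 + 1.37780 + 0.76238 = 4.800183
B = 0.762383/4.800183 = 0.158824

Final: 0.158824


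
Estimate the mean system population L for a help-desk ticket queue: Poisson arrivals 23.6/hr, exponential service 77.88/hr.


ρ = λ/μ = 23.6/77.88 = 0.3030
L = ρ/(1−ρ) = 0.3030/(1 − 0.3030) = 0.3030/0.6970 = 0.4348

Final: 0.4348


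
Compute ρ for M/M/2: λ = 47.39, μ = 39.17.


ρ = λ/(cμ) = 47.39/(2·39.17) = 47.39/78.34 = 0.6049

Final: 0.6049


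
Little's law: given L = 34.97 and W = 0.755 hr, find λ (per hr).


λ = L/W = 34.97/0.755 = 46.3179 /hr

Final: 46.3179 /hr


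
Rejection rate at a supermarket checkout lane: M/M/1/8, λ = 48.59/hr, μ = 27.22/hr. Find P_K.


ρ = λ/μ = 48.59/27.22 = 1.7851
P_K = (1−ρ)ρ^K/(1−ρ^(K+1)) = (-0.7851·103.102744)/(1 − 184.047111)
= -80.944366/-183.047111 = 0.442205

Final: 0.442205


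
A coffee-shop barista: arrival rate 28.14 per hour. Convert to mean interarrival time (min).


Mean interarrival time = 1/λ = 1/28.14 hour = 0.03554 hour
In minutes: 0.03554 × 60 = 2.1322 min

Final: 2.1322 min


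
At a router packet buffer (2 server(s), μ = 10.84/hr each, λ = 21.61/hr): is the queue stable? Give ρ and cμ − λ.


Total capacity cμ = 2·10.84 = 21.68/hr
ρ = λ/(cμ) = 21.61/21.68 = 0.9968
Stable ⇔ ρ < 1: YES
Spare capacity = cμ − λ = 21.68 − 21.61 = 0.07/hr

Final: ρ = 0.9968; stable; margin = 0.07/hr


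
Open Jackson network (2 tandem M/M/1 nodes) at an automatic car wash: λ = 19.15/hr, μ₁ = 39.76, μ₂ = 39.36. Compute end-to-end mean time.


Each node sees arrival rate λ = 19.15/hr (tandem ⇒ throughput preserved).
W₁ = 1/(μ₁−λ) = 1/(39.76−19.15) = 0.04852 hr
W₂ = 1/(μ₂−λ) = 1/(39.36−19.15) = 0.04948 hr
W_total = W₁ + W₂ = 0.04852 + 0.04948 = 0.09800 hr

Final: 0.09800 hr


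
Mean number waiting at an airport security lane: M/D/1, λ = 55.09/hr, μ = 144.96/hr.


ρ = 55.09/144.96 = 0.3800
M/D/1: Lq = ρ²/(2(1−ρ)) = 0.1444/(2·0.6200) = 0.11648

Final: 0.11648


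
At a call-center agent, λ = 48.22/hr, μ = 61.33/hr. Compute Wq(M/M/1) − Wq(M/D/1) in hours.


ρ = 48.22/61.33 = 0.7862
Wq(M/M/1) = ρ/(μ−λ) = 0.7862/13.11 = 0.05997 hr
Wq(M/D/1) = ρ/(2(μ−λ)) = 0.02999 hr
Savings = 0.05997 − 0.02999 = 0.02999 hr

Final: 0.02999 hr


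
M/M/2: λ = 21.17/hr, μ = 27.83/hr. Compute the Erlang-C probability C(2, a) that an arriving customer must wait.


a = λ/μ = 0.7607; ρ = a/2 = 0.3803
P₀ = 0.448913 (from M/M/c formula)
C(c,a) = [a^c/(c!(1−ρ))]·P₀ = [0.57865/(2·0.6197)]·0.448913
= 0.46691·0.448913 = 0.209603

Final: 0.209603


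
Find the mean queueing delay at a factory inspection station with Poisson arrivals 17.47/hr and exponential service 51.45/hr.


ρ = 17.47/51.45 = 0.3396
Wq = ρ/(μ−λ) = 0.3396/(51.45 − 17.47) = 0.3396/33.98 = 0.009993 hr

Final: 0.009993 hr


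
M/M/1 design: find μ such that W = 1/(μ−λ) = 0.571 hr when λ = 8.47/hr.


W = 1/(μ−λ) ⇒ μ − λ = 1/W = 1/0.571 = 1.7513
μ = λ + 1/W = 8.47 + 1.7513 = 10.2213 per hr

Final: 10.2213 /hr


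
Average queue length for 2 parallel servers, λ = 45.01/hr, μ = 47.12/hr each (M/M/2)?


a = λ/μ = 0.9552; ρ = a/2 = 0.4776
P₀ = 0.353537
Lq = P₀·a^c·ρ / (c!·(1−ρ)²) = 0.353537·0.91245·0.4776/(2·0.27289)
= 0.28229

Final: 0.28229


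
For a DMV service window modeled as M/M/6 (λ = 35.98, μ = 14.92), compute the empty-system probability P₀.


a = λ/μ = 35.98/14.92 = 2.4115; ρ = a/c = 0.4019
Σ_{k=0}^{5} a^k/k! (terms k=0..5) = 1.00000 + 2.41153 + 2.90773 + 2.33736 + 1.40915 + 0.67964 = 10.74542
Tail: a^6/(6!(1−ρ)) = 196.67720/(720·0.5981) = 0.45673
P₀ = 1/(10.74542 + 0.45673) = 1/11.20215 = 0.089269

Final: 0.089269


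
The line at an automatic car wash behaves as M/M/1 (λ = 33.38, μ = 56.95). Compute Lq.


ρ = 33.38/56.95 = 0.5861
Lq = ρ²/(1−ρ) = 0.3435/0.4139 = 0.8301

Final: 0.8301


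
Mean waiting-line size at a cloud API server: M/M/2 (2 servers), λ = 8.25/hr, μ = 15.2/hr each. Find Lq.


a = λ/μ = 0.5428; ρ = a/2 = 0.2714
P₀ = 0.573092
Lq = P₀·a^c·ρ / (c!·(1−ρ)²) = 0.573092·0.29459·0.2714/(2·0.53088)
= 0.04315

Final: 0.04315


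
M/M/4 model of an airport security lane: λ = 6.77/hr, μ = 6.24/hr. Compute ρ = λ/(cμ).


ρ = λ/(cμ) = 6.77/(4·6.24) = 6.77/24.96 = 0.2712

Final: 0.2712


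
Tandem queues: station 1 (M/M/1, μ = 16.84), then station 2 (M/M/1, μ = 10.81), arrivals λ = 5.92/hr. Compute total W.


Each node sees arrival rate λ = 5.92/hr (tandem ⇒ throughput preserved).
W₁ = 1/(μ₁−λ) = 1/(16.84−5.92) = 0.09158 hr
W₂ = 1/(μ₂−λ) = 1/(10.81−5.92) = 0.20450 hr
W_total = W₁ + W₂ = 0.09158 + 0.20450 = 0.29607 hr

Final: 0.29607 hr


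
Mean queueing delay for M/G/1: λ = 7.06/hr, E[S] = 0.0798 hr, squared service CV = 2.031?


ρ = λ·E[S] = 7.06·0.0798 = 0.5634
E[S²] = E[S]²(1+C_s²) = 0.0798²·(1+2.031) = 0.019302
Wq = λ·E[S²]/(2(1−ρ)) = 7.06·0.019302/(2·0.4366) = 0.15605 hr

Final: 0.15605 hr


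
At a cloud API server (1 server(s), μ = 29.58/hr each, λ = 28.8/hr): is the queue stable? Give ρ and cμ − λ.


Total capacity cμ = 1·29.58 = 29.58/hr
ρ = λ/(cμ) = 28.8/29.58 = 0.9736
Stable ⇔ ρ < 1: YES
Spare capacity = cμ − λ = 29.58 − 28.8 = 0.78/hr

Final: ρ = 0.9736; stable; margin = 0.78/hr


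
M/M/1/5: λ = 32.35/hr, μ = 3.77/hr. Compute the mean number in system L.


ρ = 32.35/3.77 = 8.5809
L = ρ[1 − (K+1)ρ^K + Kρ^(K+1)] / [(1−ρ)(1−ρ^(K+1))]
Numerator: 8.5809·(1 − 6·46522.674549 + 5·399206.504419) = 14732528.729401
Denominator: (-7.5809)·(-399205.504419) = 3026337.749682
L = 14732528.729401/3026337.749682 = 4.8681

Final: 4.8681


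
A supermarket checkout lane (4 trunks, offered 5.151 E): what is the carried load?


B(4,5.151) = 0.410086 (Erlang-B)
Carried load = a(1 − B) = 5.151·(1 − 0.410086) = 5.151·0.589914 = 3.0386 E

Final: 3.0386 Erlangs


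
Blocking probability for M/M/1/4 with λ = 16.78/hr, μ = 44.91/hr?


ρ = λ/μ = 16.78/44.91 = 0.3736
P_K = (1−ρ)ρ^K/(1−ρ^(K+1)) = (0.6264·0.019489)/(1 − 0.007282)
= 0.012207/0.992718 = 0.012297

Final: 0.012297


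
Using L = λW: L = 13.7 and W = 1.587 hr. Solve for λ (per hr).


λ = L/W = 13.7/1.587 = 8.6326 /hr

Final: 8.6326 /hr


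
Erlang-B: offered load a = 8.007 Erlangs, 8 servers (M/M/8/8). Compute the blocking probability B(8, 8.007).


B(c,a) = (a^c/c!) / Σ_{k=0}^{c} a^k/k!
a^8/8! = 419.023234
Σ terms (k=0..8): 1.00000 + 8.00700 + 32.05602 + 85.55753 + 171.26478 + 274.26343 + 366.00454 + 418.65691 + 419.02323 = 1775.833450
B = 419.023234/1775.833450 = 0.235959

Final: 0.235959


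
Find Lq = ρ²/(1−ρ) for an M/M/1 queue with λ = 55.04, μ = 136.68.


ρ = 55.04/136.68 = 0.4027
Lq = ρ²/(1−ρ) = 0.1622/0.5973 = 0.2715

Final: 0.2715


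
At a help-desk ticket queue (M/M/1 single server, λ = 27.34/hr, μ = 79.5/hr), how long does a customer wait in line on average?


ρ = 27.34/79.5 = 0.3439
Wq = ρ/(μ−λ) = 0.3439/(79.5 − 27.34) = 0.3439/52.16 = 0.006593 hr

Final: 0.006593 hr


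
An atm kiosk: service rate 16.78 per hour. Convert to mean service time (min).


Mean service time = 1/μ = 1/16.78 hour = 0.05959 hour
In minutes: 0.05959 × 60 = 3.5757 min

Final: 3.5757 min


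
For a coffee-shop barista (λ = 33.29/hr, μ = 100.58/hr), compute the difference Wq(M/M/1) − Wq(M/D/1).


ρ = 33.29/100.58 = 0.3310
Wq(M/M/1) = ρ/(μ−λ) = 0.3310/67.29 = 0.004919 hr
Wq(M/D/1) = ρ/(2(μ−λ)) = 0.002459 hr
Savings = 0.004919 − 0.002459 = 0.002459 hr

Final: 0.002459 hr


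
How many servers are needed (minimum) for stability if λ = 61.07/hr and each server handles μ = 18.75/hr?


Stability requires cμ > λ ⇔ c > λ/μ.
λ/μ = 61.07/18.75 = 3.2571
Minimum integer c = ⌊3.2571⌋ + 1 = 4
Check: 4·18.75 = 75.00 > 61.07, while 3·18.75 = 56.25 ≤ 61.07

Final: 4 servers


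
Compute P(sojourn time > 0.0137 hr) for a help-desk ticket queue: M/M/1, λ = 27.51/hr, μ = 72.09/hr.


W ~ Exponential(μ−λ) for M/M/1.
μ − λ = 72.09 − 27.51 = 44.5800
P(W > t) = e^{−(μ−λ)t} = e^{−0.6107} = 0.542946

Final: 0.542946


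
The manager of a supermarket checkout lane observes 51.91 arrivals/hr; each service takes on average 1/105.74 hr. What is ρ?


ρ = λ/μ = 51.91/105.74 = 0.4909

Final: 0.4909


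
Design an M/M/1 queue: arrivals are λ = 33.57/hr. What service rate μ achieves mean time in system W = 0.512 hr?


W = 1/(μ−λ) ⇒ μ − λ = 1/W = 1/0.512 = 1.9531
μ = λ + 1/W = 33.57 + 1.9531 = 35.5231 per hr

Final: 35.5231 /hr


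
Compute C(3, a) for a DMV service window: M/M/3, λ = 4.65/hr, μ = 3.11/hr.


a = λ/μ = 1.4952; ρ = a/3 = 0.4984
P₀ = 0.211704 (from M/M/c formula)
C(c,a) = [a^c/(c!(1−ρ))]·P₀ = [3.34255/(6·0.5016)]·0.211704
= 1.11061·0.211704 = 0.235121

Final: 0.235121


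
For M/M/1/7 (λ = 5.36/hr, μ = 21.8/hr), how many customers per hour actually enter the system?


ρ = 0.2459; P_K = (1−ρ)ρ^7/(1−ρ^8) = 0.00004096
λ_eff = λ(1 − P_K) = 5.36·(1 − 0.00004096) = 5.36·0.999959 = 5.3598 /hr

Final: 5.3598 /hr


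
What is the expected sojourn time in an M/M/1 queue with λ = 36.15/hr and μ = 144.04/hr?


W = 1/(μ−λ) = 1/(144.04 − 36.15) = 1/107.89 = 0.009269 hr

Final: 0.009269 hr


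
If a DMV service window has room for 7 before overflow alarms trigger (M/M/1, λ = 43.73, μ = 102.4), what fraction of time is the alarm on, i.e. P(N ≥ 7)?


ρ = 43.73/102.4 = 0.4271
P(N ≥ n) = ρ^n = 0.4271^7 = 0.002590

Final: 0.002590


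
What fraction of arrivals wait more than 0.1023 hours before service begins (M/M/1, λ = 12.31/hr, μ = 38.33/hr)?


ρ = 12.31/38.33 = 0.3212
P(Wq > t) = ρ·e^{−(μ−λ)t} = 0.3212·e^{−2.6618}
= 0.3212·0.069819 = 0.022423

Final: 0.022423


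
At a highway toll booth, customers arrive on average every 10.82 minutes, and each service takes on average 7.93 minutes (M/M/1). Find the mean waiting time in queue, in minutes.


λ = 60/10.82 = 5.5453 /hr
μ = 60/7.93 = 7.5662 /hr
ρ = λ/μ = 5.5453/7.5662 = 0.7329
Wq = ρ/(μ−λ) = 0.7329/(7.5662−5.5453) = 0.36266 hr
In minutes: 0.36266·60 = 21.759 min

Final: 21.759 min


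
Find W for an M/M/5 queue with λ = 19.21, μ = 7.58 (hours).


a = 2.5343; ρ = 0.5069; P₀ = 0.077257
Lq = P₀·a^c·ρ/(c!(1−ρ)²) = 0.14028
Wq = Lq/λ = 0.14028/19.21 = 0.007302 hr
W = Wq + 1/μ = 0.007302 + 0.13193 = 0.13923 hr

Final: 0.13923 hr


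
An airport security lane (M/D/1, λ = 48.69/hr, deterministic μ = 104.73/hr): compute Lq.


ρ = 48.69/104.73 = 0.4649
M/D/1: Lq = ρ²/(2(1−ρ)) = 0.2161/(2·0.5351) = 0.20197

Final: 0.20197


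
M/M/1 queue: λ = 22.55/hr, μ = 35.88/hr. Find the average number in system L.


ρ = λ/μ = 22.55/35.88 = 0.6285
L = ρ/(1−ρ) = 0.6285/(1 − 0.6285) = 0.6285/0.3715 = 1.6917

Final: 1.6917


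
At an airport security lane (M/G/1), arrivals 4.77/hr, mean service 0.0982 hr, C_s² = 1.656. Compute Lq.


ρ = λ·E[S] = 4.77·0.0982 = 0.4684
Lq = ρ²(1+C_s²)/(2(1−ρ)) = 0.2194·(1+1.656)/(2·0.5316)
= 0.2194·2.6560/1.0632 = 0.54813

Final: 0.54813


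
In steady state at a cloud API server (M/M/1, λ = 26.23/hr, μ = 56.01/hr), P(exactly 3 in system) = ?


ρ = 26.23/56.01 = 0.4683
P_n = (1−ρ)·ρ^n = (1 − 0.4683)·0.4683^3 = 0.5317·0.102707 = 0.054608

Final: 0.054608


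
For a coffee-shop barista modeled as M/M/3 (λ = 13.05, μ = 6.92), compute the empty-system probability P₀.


a = λ/μ = 13.05/6.92 = 1.8858; ρ = a/c = 0.6286
Σ_{k=0}^{2} a^k/k! (terms k=0..2) = 1.00000 + 1.88584 + 1.77819 = 4.66403
Tail: a^3/(3!(1−ρ)) = 6.70677/(6·0.3714) = 3.00978
P₀ = 1/(4.66403 + 3.00978) = 1/7.67381 = 0.130313

Final: 0.130313


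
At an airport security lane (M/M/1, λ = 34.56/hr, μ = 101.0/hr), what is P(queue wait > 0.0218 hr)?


ρ = 34.56/101.0 = 0.3422
P(Wq > t) = ρ·e^{−(μ−λ)t} = 0.3422·e^{−1.4484}
= 0.3422·0.234948 = 0.080394

Final: 0.080394


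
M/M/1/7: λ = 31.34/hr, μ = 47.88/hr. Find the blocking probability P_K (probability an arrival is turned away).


ρ = λ/μ = 31.34/47.88 = 0.6546
P_K = (1−ρ)ρ^K/(1−ρ^(K+1)) = (0.3454·0.051477)/(1 − 0.033694)
= 0.017783/0.966306 = 0.018403

Final: 0.018403


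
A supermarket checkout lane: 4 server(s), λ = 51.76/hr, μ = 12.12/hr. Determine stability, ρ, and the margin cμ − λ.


Total capacity cμ = 4·12.12 = 48.48/hr
ρ = λ/(cμ) = 51.76/48.48 = 1.0677
Stable ⇔ ρ < 1: NO
Spare capacity = cμ − λ = 48.48 − 51.76 = -3.28/hr

Final: ρ = 1.0677; unstable; margin = -3.28/hr


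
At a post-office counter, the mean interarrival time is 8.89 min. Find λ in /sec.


λ = 1/(interarrival time) in consistent units.
1 second = 0.0166667 min, so λ = 0.0166667/8.89 = 0.001875 per second

Final: 0.001875 /sec


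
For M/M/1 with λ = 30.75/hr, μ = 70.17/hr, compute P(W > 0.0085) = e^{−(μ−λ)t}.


W ~ Exponential(μ−λ) for M/M/1.
μ − λ = 70.17 − 30.75 = 39.4200
P(W > t) = e^{−(μ−λ)t} = e^{−0.3351} = 0.715288

Final: 0.715288


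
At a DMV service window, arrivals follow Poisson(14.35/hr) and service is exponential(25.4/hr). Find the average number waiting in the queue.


ρ = 14.35/25.4 = 0.5650
Lq = ρ²/(1−ρ) = 0.3192/0.4350 = 0.7337

Final: 0.7337


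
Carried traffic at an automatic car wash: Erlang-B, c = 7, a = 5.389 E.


B(7,5.389) = 0.145320 (Erlang-B)
Carried load = a(1 − B) = 5.389·(1 − 0.145320) = 5.389·0.854680 = 4.6059 E

Final: 4.6059 Erlangs


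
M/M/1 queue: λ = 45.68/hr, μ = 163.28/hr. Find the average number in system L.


ρ = λ/μ = 45.68/163.28 = 0.2798
L = ρ/(1−ρ) = 0.2798/(1 − 0.2798) = 0.2798/0.7202 = 0.3884

Final: 0.3884


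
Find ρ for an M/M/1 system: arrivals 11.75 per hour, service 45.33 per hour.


ρ = λ/μ = 11.75/45.33 = 0.2592

Final: 0.2592


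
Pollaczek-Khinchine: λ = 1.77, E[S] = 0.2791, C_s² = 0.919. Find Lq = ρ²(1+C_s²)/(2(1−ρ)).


ρ = λ·E[S] = 1.77·0.2791 = 0.4940
Lq = ρ²(1+C_s²)/(2(1−ρ)) = 0.2440·(1+0.919)/(2·0.5060)
= 0.2440·1.9190/1.0120 = 0.46277

Final: 0.46277


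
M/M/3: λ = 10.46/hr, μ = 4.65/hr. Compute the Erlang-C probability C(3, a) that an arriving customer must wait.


a = λ/μ = 2.2495; ρ = a/3 = 0.7498
P₀ = 0.074837 (from M/M/c formula)
C(c,a) = [a^c/(c!(1−ρ))]·P₀ = [11.38246/(6·0.2502)]·0.074837
= 7.58287·0.074837 = 0.567479

Final: 0.567479


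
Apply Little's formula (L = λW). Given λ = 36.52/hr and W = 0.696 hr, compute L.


L = λW = 36.52·0.696 = 25.4179

Final: 25.4179


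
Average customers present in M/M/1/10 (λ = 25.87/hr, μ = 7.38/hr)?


ρ = 25.87/7.38 = 3.5054
L = ρ[1 − (K+1)ρ^K + Kρ^(K+1)] / [(1−ρ)(1−ρ^(K+1))]
Numerator: 3.5054·(1 − 11·280156.477945 + 10·982066.136102) = 23622819.288721
Denominator: (-2.5054)·(-982065.136102) = 2460485.686520
L = 23622819.288721/2460485.686520 = 9.6009

Final: 9.6009


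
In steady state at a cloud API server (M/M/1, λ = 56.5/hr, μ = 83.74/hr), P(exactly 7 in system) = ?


ρ = 56.5/83.74 = 0.6747
P_n = (1−ρ)·ρ^n = (1 − 0.6747)·0.6747^7 = 0.3253·0.063651 = 0.020705

Final: 0.020705


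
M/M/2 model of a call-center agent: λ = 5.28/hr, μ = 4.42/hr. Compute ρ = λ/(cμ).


ρ = λ/(cμ) = 5.28/(2·4.42) = 5.28/8.84 = 0.5973

Final: 0.5973


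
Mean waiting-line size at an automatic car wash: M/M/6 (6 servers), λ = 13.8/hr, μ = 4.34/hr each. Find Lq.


a = λ/μ = 3.1797; ρ = a/6 = 0.5300
P₀ = 0.040625
Lq = P₀·a^c·ρ / (c!·(1−ρ)²) = 0.040625·1033.56107·0.5300/(720·0.22094)
= 0.13988

Final: 0.13988


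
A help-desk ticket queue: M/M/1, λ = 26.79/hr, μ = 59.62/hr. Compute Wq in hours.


ρ = 26.79/59.62 = 0.4493
Wq = ρ/(μ−λ) = 0.4493/(59.62 − 26.79) = 0.4493/32.83 = 0.01369 hr

Final: 0.01369 hr


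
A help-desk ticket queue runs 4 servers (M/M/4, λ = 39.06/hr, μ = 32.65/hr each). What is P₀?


a = λ/μ = 39.06/32.65 = 1.1963; ρ = a/c = 0.2991
Σ_{k=0}^{3} a^k/k! (terms k=0..3) = 1.00000 + 1.19632 + 0.71560 + 0.28536 = 3.19728
Tail: a^4/(4!(1−ρ)) = 2.04831/(24·0.7009) = 0.12176
P₀ = 1/(3.19728 + 0.12176) = 1/3.31905 = 0.301291

Final: 0.301291


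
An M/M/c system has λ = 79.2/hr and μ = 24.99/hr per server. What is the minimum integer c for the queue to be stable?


Stability requires cμ > λ ⇔ c > λ/μ.
λ/μ = 79.2/24.99 = 3.1693
Minimum integer c = ⌊3.1693⌋ + 1 = 4
Check: 4·24.99 = 99.96 > 79.2, while 3·24.99 = 74.97 ≤ 79.2

Final: 4 servers


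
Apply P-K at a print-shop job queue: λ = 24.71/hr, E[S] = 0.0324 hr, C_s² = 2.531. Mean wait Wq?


ρ = λ·E[S] = 24.71·0.0324 = 0.8006
E[S²] = E[S]²(1+C_s²) = 0.0324²·(1+2.531) = 0.003707
Wq = λ·E[S²]/(2(1−ρ)) = 24.71·0.003707/(2·0.1994) = 0.22968 hr

Final: 0.22968 hr


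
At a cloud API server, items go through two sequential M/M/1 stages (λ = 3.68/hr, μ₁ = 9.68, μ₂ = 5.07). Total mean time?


Each node sees arrival rate λ = 3.68/hr (tandem ⇒ throughput preserved).
W₁ = 1/(μ₁−λ) = 1/(9.68−3.68) = 0.16667 hr
W₂ = 1/(μ₂−λ) = 1/(5.07−3.68) = 0.71942 hr
W_total = W₁ + W₂ = 0.16667 + 0.71942 = 0.88609 hr

Final: 0.88609 hr


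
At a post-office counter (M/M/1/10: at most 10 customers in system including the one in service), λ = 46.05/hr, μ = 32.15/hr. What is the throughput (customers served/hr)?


ρ = 1.4323; P_K = (1−ρ)ρ^10/(1−ρ^11) = 0.307757
λ_eff = λ(1 − P_K) = 46.05·(1 − 0.307757) = 46.05·0.692243 = 31.8778 /hr

Final: 31.8778 /hr


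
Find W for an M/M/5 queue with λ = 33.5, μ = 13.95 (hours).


a = 2.4014; ρ = 0.4803; P₀ = 0.088815
Lq = P₀·a^c·ρ/(c!(1−ρ)²) = 0.10511
Wq = Lq/λ = 0.10511/33.5 = 0.003138 hr
W = Wq + 1/μ = 0.003138 + 0.07168 = 0.07482 hr

Final: 0.07482 hr


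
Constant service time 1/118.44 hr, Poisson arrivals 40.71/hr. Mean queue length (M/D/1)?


ρ = 40.71/118.44 = 0.3437
M/D/1: Lq = ρ²/(2(1−ρ)) = 0.1181/(2·0.6563) = 0.09001

Final: 0.09001


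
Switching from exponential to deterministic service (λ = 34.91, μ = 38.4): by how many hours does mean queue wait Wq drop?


ρ = 34.91/38.4 = 0.9091
Wq(M/M/1) = ρ/(μ−λ) = 0.9091/3.49 = 0.26049 hr
Wq(M/D/1) = ρ/(2(μ−λ)) = 0.13025 hr
Savings = 0.26049 − 0.13025 = 0.13025 hr

Final: 0.13025 hr


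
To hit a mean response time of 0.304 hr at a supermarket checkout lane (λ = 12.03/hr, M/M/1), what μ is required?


W = 1/(μ−λ) ⇒ μ − λ = 1/W = 1/0.304 = 3.2895
μ = λ + 1/W = 12.03 + 3.2895 = 15.3195 per hr

Final: 15.3195 /hr


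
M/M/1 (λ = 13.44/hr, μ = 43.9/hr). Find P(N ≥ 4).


ρ = 13.44/43.9 = 0.3062
P(N ≥ n) = ρ^n = 0.3062^4 = 0.008785

Final: 0.008785


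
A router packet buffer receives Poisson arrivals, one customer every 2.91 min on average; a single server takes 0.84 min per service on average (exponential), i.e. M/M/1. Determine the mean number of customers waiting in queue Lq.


λ = 60/2.91 = 20.6186 /hr
μ = 60/0.84 = 71.4286 /hr
ρ = λ/μ = 20.6186/71.4286 = 0.2887
Lq = ρ²/(1−ρ) = 0.08332/0.7113 = 0.1171

Final: 0.1171


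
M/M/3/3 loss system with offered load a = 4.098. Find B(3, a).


B(c,a) = (a^c/c!) / Σ_{k=0}^{c} a^k/k!
a^3/3! = 11.470032
Σ terms (k=0..3): 1.00000 + 4.09800 + 8.39680 + 11.47003 = 24.964834
B = 11.470032/24.964834 = 0.459448

Final: 0.459448


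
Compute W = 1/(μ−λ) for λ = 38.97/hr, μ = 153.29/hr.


W = 1/(μ−λ) = 1/(153.29 − 38.97) = 1/114.32 = 0.008747 hr

Final: 0.008747 hr


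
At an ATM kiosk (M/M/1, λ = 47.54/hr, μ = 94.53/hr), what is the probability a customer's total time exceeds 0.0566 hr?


W ~ Exponential(μ−λ) for M/M/1.
μ − λ = 94.53 − 47.54 = 46.9900
P(W > t) = e^{−(μ−λ)t} = e^{−2.6596} = 0.069974

Final: 0.069974


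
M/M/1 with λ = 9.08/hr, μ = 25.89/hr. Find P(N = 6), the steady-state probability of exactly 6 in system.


ρ = 9.08/25.89 = 0.3507
P_n = (1−ρ)·ρ^n = (1 − 0.3507)·0.3507^6 = 0.6493·0.001861 = 0.001208

Final: 0.001208


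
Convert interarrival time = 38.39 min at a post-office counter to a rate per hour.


λ = 1/(interarrival time) in consistent units.
1 hour = 60 min, so λ = 60/38.39 = 1.5629 per hour

Final: 1.5629 /hr


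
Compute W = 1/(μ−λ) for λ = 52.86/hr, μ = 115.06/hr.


W = 1/(μ−λ) = 1/(115.06 − 52.86) = 1/62.20 = 0.01608 hr

Final: 0.01608 hr


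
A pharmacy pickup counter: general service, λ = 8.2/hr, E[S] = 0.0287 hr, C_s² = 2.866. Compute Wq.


ρ = λ·E[S] = 8.2·0.0287 = 0.2353
E[S²] = E[S]²(1+C_s²) = 0.0287²·(1+2.866) = 0.003184
Wq = λ·E[S²]/(2(1−ρ)) = 8.2·0.003184/(2·0.7647) = 0.01707 hr

Final: 0.01707 hr


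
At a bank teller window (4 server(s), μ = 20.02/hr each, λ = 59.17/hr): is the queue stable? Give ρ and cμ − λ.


Total capacity cμ = 4·20.02 = 80.08/hr
ρ = λ/(cμ) = 59.17/80.08 = 0.7389
Stable ⇔ ρ < 1: YES
Spare capacity = cμ − λ = 80.08 − 59.17 = 20.91/hr

Final: ρ = 0.7389; stable; margin = 20.91/hr


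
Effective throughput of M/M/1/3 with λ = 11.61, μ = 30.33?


ρ = 0.3828; P_K = (1−ρ)ρ^3/(1−ρ^4) = 0.035378
λ_eff = λ(1 − P_K) = 11.61·(1 − 0.035378) = 11.61·0.964622 = 11.1993 /hr

Final: 11.1993 /hr


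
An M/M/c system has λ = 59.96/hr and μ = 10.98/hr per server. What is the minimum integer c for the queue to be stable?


Stability requires cμ > λ ⇔ c > λ/μ.
λ/μ = 59.96/10.98 = 5.4608
Minimum integer c = ⌊5.4608⌋ + 1 = 6
Check: 6·10.98 = 65.88 > 59.96, while 5·10.98 = 54.90 ≤ 59.96

Final: 6 servers


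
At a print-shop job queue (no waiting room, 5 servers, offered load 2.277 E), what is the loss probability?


B(c,a) = (a^c/c!) / Σ_{k=0}^{c} a^k/k!
a^5/5! = 0.510075
Σ terms (k=0..5): 1.00000 + 2.27700 + 2.59236 + 1.96760 + 1.12006 + 0.51007 = 9.467103
B = 0.510075/9.467103 = 0.053879

Final: 0.053879


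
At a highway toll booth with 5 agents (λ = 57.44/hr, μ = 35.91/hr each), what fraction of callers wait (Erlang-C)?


a = λ/μ = 1.5996; ρ = a/5 = 0.3199
P₀ = 0.201531 (from M/M/c formula)
C(c,a) = [a^c/(c!(1−ρ))]·P₀ = [10.47117/(120·0.6801)]·0.201531
= 0.12831·0.201531 = 0.025858

Final: 0.025858


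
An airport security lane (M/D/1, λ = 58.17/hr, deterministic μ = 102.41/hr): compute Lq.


ρ = 58.17/102.41 = 0.5680
M/D/1: Lq = ρ²/(2(1−ρ)) = 0.3226/(2·0.4320) = 0.37343

Final: 0.37343


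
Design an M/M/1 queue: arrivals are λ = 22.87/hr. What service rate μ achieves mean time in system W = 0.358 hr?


W = 1/(μ−λ) ⇒ μ − λ = 1/W = 1/0.358 = 2.7933
μ = λ + 1/W = 22.87 + 2.7933 = 25.6633 per hr

Final: 25.6633 /hr


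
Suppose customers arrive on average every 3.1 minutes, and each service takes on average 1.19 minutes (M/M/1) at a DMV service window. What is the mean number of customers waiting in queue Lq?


λ = 60/3.1 = 19.3548 /hr
μ = 60/1.19 = 50.4202 /hr
ρ = λ/μ = 19.3548/50.4202 = 0.3839
Lq = ρ²/(1−ρ) = 0.1474/0.6161 = 0.2392

Final: 0.2392


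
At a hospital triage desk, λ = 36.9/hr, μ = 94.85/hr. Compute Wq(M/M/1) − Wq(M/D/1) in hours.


ρ = 36.9/94.85 = 0.3890
Wq(M/M/1) = ρ/(μ−λ) = 0.3890/57.95 = 0.006713 hr
Wq(M/D/1) = ρ/(2(μ−λ)) = 0.003357 hr
Savings = 0.006713 − 0.003357 = 0.003357 hr

Final: 0.003357 hr


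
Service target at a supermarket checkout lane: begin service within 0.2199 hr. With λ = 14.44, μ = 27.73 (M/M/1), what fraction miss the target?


ρ = 14.44/27.73 = 0.5207
P(Wq > t) = ρ·e^{−(μ−λ)t} = 0.5207·e^{−2.9225}
= 0.5207·0.053801 = 0.028016

Final: 0.028016


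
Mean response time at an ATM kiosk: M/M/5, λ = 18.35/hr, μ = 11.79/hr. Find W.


a = 1.5564; ρ = 0.3113; P₀ = 0.210483
Lq = P₀·a^c·ρ/(c!(1−ρ)²) = 0.01051
Wq = Lq/λ = 0.01051/18.35 = 0.0005729 hr
W = Wq + 1/μ = 0.0005729 + 0.08482 = 0.08539 hr

Final: 0.08539 hr


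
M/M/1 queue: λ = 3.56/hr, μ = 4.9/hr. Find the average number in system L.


ρ = λ/μ = 3.56/4.9 = 0.7265
L = ρ/(1−ρ) = 0.7265/(1 − 0.7265) = 0.7265/0.2735 = 2.6567

Final: 2.6567


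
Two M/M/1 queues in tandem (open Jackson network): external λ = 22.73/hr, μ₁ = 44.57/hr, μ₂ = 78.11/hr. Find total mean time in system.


Each node sees arrival rate λ = 22.73/hr (tandem ⇒ throughput preserved).
W₁ = 1/(μ₁−λ) = 1/(44.57−22.73) = 0.04579 hr
W₂ = 1/(μ₂−λ) = 1/(78.11−22.73) = 0.01806 hr
W_total = W₁ + W₂ = 0.04579 + 0.01806 = 0.06384 hr

Final: 0.06384 hr


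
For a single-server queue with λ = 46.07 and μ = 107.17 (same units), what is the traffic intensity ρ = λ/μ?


ρ = λ/μ = 46.07/107.17 = 0.4299

Final: 0.4299


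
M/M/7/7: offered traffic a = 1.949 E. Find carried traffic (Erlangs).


B(7,1.949) = 0.003021 (Erlang-B)
Carried load = a(1 − B) = 1.949·(1 − 0.003021) = 1.949·0.996979 = 1.9431 E

Final: 1.9431 Erlangs


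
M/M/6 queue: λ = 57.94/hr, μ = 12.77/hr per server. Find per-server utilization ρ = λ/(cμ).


ρ = λ/(cμ) = 57.94/(6·12.77) = 57.94/76.62 = 0.7562

Final: 0.7562


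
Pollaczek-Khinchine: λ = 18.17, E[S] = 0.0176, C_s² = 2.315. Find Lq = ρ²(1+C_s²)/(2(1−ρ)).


ρ = λ·E[S] = 18.17·0.0176 = 0.3198
Lq = ρ²(1+C_s²)/(2(1−ρ)) = 0.1023·(1+2.315)/(2·0.6802)
= 0.1023·3.3150/1.3604 = 0.24920

Final: 0.24920


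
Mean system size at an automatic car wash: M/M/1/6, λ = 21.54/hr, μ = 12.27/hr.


ρ = 21.54/12.27 = 1.7555
L = ρ[1 − (K+1)ρ^K + Kρ^(K+1)] / [(1−ρ)(1−ρ^(K+1))]
Numerator: 1.7555·(1 − 7·29.268928 + 6·51.381639) = 183.287209
Denominator: (-0.7555)·(-50.381639) = 38.063390
L = 183.287209/38.063390 = 4.8153

Final: 4.8153


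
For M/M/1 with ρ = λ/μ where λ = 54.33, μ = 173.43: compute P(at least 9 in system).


ρ = 54.33/173.43 = 0.3133
P(N ≥ n) = ρ^n = 0.3133^9 = 0.00002906

Final: 0.00002906


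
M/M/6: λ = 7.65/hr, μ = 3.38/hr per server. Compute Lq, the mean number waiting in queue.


a = λ/μ = 2.2633; ρ = a/6 = 0.3772
P₀ = 0.103680
Lq = P₀·a^c·ρ / (c!·(1−ρ)²) = 0.103680·134.42140·0.3772/(720·0.38786)
= 0.01883

Final: 0.01883


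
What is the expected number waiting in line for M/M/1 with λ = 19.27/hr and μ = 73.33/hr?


ρ = 19.27/73.33 = 0.2628
Lq = ρ²/(1−ρ) = 0.06906/0.7372 = 0.09367

Final: 0.09367


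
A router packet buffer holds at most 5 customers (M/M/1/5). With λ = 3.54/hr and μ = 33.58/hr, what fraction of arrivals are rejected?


ρ = λ/μ = 3.54/33.58 = 0.1054
P_K = (1−ρ)ρ^K/(1−ρ^(K+1)) = (0.8946·0.00001302)/(1 − 0.000001373)
= 0.00001165/0.999999 = 0.00001165

Final: 0.00001165


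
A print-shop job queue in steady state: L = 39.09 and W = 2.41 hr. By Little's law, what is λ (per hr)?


λ = L/W = 39.09/2.41 = 16.2199 /hr

Final: 16.2199 /hr


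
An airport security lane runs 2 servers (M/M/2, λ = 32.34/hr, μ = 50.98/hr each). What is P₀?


a = λ/μ = 32.34/50.98 = 0.6344; ρ = a/c = 0.3172
Σ_{k=0}^{1} a^k/k! (terms k=0..1) = 1.00000 + 0.63437 = 1.63437
Tail: a^2/(2!(1−ρ)) = 0.40242/(2·0.6828) = 0.29468
P₀ = 1/(1.63437 + 0.29468) = 1/1.92904 = 0.518392

Final: 0.518392


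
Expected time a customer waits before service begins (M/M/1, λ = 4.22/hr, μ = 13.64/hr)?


ρ = 4.22/13.64 = 0.3094
Wq = ρ/(μ−λ) = 0.3094/(13.64 − 4.22) = 0.3094/9.42 = 0.03284 hr

Final: 0.03284 hr


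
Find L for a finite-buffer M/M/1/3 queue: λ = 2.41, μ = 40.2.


ρ = 2.41/40.2 = 0.05995
L = ρ[1 − (K+1)ρ^K + Kρ^(K+1)] / [(1−ρ)(1−ρ^(K+1))]
Numerator: 0.05995·(1 − 4·0.0002155 + 3·0.00001292) = 0.059901
Denominator: (0.9400)·(0.999987) = 0.940038
L = 0.059901/0.940038 = 0.06372

Final: 0.06372


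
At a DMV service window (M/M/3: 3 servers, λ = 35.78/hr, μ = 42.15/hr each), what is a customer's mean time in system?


a = 0.8489; ρ = 0.2830; P₀ = 0.425289
Lq = P₀·a^c·ρ/(c!(1−ρ)²) = 0.02386
Wq = Lq/λ = 0.02386/35.78 = 0.0006669 hr
W = Wq + 1/μ = 0.0006669 + 0.02372 = 0.02439 hr

Final: 0.02439 hr


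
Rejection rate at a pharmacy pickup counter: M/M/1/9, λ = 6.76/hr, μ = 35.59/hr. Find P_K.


ρ = λ/μ = 6.76/35.59 = 0.1899
P_K = (1−ρ)ρ^K/(1−ρ^(K+1)) = (0.8101·0.0000003218)/(1 − 0.00000006112)
= 0.0000002607/1.000000 = 0.0000002607

Final: 0.0000002607


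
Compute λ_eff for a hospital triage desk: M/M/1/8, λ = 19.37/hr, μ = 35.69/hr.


ρ = 0.5427; P_K = (1−ρ)ρ^8/(1−ρ^9) = 0.003456
λ_eff = λ(1 − P_K) = 19.37·(1 − 0.003456) = 19.37·0.996544 = 19.3031 /hr

Final: 19.3031 /hr


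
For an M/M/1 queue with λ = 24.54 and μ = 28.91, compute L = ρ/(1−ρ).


ρ = λ/μ = 24.54/28.91 = 0.8488
L = ρ/(1−ρ) = 0.8488/(1 − 0.8488) = 0.8488/0.1512 = 5.6156

Final: 5.6156


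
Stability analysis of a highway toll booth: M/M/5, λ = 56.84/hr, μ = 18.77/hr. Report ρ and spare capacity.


Total capacity cμ = 5·18.77 = 93.85/hr
ρ = λ/(cμ) = 56.84/93.85 = 0.6056
Stable ⇔ ρ < 1: YES
Spare capacity = cμ − λ = 93.85 − 56.84 = 37.01/hr

Final: ρ = 0.6056; stable; margin = 37.01/hr


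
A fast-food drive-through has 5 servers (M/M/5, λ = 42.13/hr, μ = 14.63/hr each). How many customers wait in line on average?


a = λ/μ = 2.8797; ρ = a/5 = 0.5759
P₀ = 0.053296
Lq = P₀·a^c·ρ / (c!·(1−ρ)²) = 0.053296·198.03213·0.5759/(120·0.17983)
= 0.28169

Final: 0.28169


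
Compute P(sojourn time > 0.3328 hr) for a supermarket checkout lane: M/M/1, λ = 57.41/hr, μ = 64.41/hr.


W ~ Exponential(μ−λ) for M/M/1.
μ − λ = 64.41 − 57.41 = 7.0000
P(W > t) = e^{−(μ−λ)t} = e^{−2.3296} = 0.097335

Final: 0.097335


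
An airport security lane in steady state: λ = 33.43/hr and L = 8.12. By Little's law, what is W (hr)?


W = L/λ = 8.12/33.43 = 0.2429 hr

Final: 0.2429 hr


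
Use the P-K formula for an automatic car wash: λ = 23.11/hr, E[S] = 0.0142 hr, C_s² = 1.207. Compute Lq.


ρ = λ·E[S] = 23.11·0.0142 = 0.3282
Lq = ρ²(1+C_s²)/(2(1−ρ)) = 0.1077·(1+1.207)/(2·0.6718)
= 0.1077·2.2070/1.3437 = 0.17688

Final: 0.17688


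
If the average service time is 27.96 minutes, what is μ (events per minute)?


μ = 1/(service time) in consistent units.
1 minute = 1 min, so μ = 1/27.96 = 0.03577 per minute

Final: 0.03577 /min


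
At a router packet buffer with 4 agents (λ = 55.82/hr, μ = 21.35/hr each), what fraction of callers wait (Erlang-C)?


a = λ/μ = 2.6145; ρ = a/4 = 0.6536
P₀ = 0.063971 (from M/M/c formula)
C(c,a) = [a^c/(c!(1−ρ))]·P₀ = [46.72699/(24·0.3464)]·0.063971
= 5.62103·0.063971 = 0.359583

Final: 0.359583


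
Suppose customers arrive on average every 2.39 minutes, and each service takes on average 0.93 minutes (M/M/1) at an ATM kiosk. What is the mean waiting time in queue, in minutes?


λ = 60/2.39 = 25.1046 /hr
μ = 60/0.93 = 64.5161 /hr
ρ = λ/μ = 25.1046/64.5161 = 0.3891
Wq = ρ/(μ−λ) = 0.3891/(64.5161−25.1046) = 0.009873 hr
In minutes: 0.009873·60 = 0.5924 min

Final: 0.5924 min


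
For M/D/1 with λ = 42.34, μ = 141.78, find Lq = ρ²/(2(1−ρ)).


ρ = 42.34/141.78 = 0.2986
M/D/1: Lq = ρ²/(2(1−ρ)) = 0.08918/(2·0.7014) = 0.06358

Final: 0.06358


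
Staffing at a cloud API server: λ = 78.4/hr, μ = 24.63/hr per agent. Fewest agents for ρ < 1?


Stability requires cμ > λ ⇔ c > λ/μ.
λ/μ = 78.4/24.63 = 3.1831
Minimum integer c = ⌊3.1831⌋ + 1 = 4
Check: 4·24.63 = 98.52 > 78.4, while 3·24.63 = 73.89 ≤ 78.4

Final: 4 servers


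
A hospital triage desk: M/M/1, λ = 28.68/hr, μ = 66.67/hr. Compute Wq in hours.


ρ = 28.68/66.67 = 0.4302
Wq = ρ/(μ−λ) = 0.4302/(66.67 − 28.68) = 0.4302/37.99 = 0.01132 hr

Final: 0.01132 hr


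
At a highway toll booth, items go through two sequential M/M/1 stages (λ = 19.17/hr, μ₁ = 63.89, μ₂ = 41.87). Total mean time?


Each node sees arrival rate λ = 19.17/hr (tandem ⇒ throughput preserved).
W₁ = 1/(μ₁−λ) = 1/(63.89−19.17) = 0.02236 hr
W₂ = 1/(μ₂−λ) = 1/(41.87−19.17) = 0.04405 hr
W_total = W₁ + W₂ = 0.02236 + 0.04405 = 0.06641 hr

Final: 0.06641 hr


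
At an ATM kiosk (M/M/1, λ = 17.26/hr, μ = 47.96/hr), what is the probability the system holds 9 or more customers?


ρ = 17.26/47.96 = 0.3599
P(N ≥ n) = ρ^n = 0.3599^9 = 0.0001013

Final: 0.0001013


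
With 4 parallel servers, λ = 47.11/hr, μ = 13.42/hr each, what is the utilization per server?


ρ = λ/(cμ) = 47.11/(4·13.42) = 47.11/53.68 = 0.8776

Final: 0.8776


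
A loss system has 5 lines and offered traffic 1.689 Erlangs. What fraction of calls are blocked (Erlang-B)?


B(c,a) = (a^c/c!) / Σ_{k=0}^{c} a^k/k!
a^5/5! = 0.114543
Σ terms (k=0..5): 1.00000 + 1.68900 + 1.42636 + 0.80304 + 0.33908 + 0.11454 = 5.372028
B = 0.114543/5.372028 = 0.021322

Final: 0.021322


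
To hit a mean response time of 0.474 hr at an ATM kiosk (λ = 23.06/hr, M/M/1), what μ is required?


W = 1/(μ−λ) ⇒ μ − λ = 1/W = 1/0.474 = 2.1097
μ = λ + 1/W = 23.06 + 2.1097 = 25.1697 per hr

Final: 25.1697 /hr


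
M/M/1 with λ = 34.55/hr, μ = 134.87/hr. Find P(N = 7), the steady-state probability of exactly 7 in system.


ρ = 34.55/134.87 = 0.2562
P_n = (1−ρ)·ρ^n = (1 − 0.2562)·0.2562^7 = 0.7438·0.00007240 = 0.00005385

Final: 0.00005385


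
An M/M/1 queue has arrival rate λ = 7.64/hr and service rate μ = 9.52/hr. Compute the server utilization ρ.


ρ = λ/μ = 7.64/9.52 = 0.8025

Final: 0.8025


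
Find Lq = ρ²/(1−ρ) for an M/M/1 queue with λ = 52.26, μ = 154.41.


ρ = 52.26/154.41 = 0.3384
Lq = ρ²/(1−ρ) = 0.1145/0.6616 = 0.1732

Final: 0.1732


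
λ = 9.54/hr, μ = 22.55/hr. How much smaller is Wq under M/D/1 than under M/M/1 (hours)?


ρ = 9.54/22.55 = 0.4231
Wq(M/M/1) = ρ/(μ−λ) = 0.4231/13.01 = 0.03252 hr
Wq(M/D/1) = ρ/(2(μ−λ)) = 0.01626 hr
Savings = 0.03252 − 0.01626 = 0.01626 hr

Final: 0.01626 hr


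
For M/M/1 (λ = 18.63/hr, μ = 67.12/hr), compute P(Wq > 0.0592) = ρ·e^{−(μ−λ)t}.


ρ = 18.63/67.12 = 0.2776
P(Wq > t) = ρ·e^{−(μ−λ)t} = 0.2776·e^{−2.8706}
= 0.2776·0.056664 = 0.015728

Final: 0.015728


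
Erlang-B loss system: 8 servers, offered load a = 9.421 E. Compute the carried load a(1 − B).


B(8,9.421) = 0.310427 (Erlang-B)
Carried load = a(1 − B) = 9.421·(1 − 0.310427) = 9.421·0.689573 = 6.4965 E

Final: 6.4965 Erlangs


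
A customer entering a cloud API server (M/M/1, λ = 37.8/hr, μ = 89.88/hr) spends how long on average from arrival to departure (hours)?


W = 1/(μ−λ) = 1/(89.88 − 37.8) = 1/52.08 = 0.01920 hr

Final: 0.01920 hr


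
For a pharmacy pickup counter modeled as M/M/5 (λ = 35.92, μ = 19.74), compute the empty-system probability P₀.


a = λ/μ = 35.92/19.74 = 1.8197; ρ = a/c = 0.3639
Σ_{k=0}^{4} a^k/k! (terms k=0..4) = 1.00000 + 1.81966 + 1.65557 + 1.00419 + 0.45682 = 5.93624
Tail: a^5/(5!(1−ρ)) = 19.95014/(120·0.6361) = 0.26137
P₀ = 1/(5.93624 + 0.26137) = 1/6.19761 = 0.161352

Final: 0.161352


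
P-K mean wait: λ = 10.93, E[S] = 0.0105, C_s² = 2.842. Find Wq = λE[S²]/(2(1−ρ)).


ρ = λ·E[S] = 10.93·0.0105 = 0.1148
E[S²] = E[S]²(1+C_s²) = 0.0105²·(1+2.842) = 0.0004236
Wq = λ·E[S²]/(2(1−ρ)) = 10.93·0.0004236/(2·0.8852) = 0.002615 hr

Final: 0.002615 hr


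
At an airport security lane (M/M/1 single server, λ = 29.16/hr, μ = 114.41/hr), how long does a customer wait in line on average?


ρ = 29.16/114.41 = 0.2549
Wq = ρ/(μ−λ) = 0.2549/(114.41 − 29.16) = 0.2549/85.25 = 0.002990 hr

Final: 0.002990 hr


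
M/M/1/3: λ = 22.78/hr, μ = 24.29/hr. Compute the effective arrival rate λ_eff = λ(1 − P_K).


ρ = 0.9378; P_K = (1−ρ)ρ^3/(1−ρ^4) = 0.226471
λ_eff = λ(1 − P_K) = 22.78·(1 − 0.226471) = 22.78·0.773529 = 17.6210 /hr

Final: 17.6210 /hr


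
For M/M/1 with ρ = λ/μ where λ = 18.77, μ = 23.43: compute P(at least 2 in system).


ρ = 18.77/23.43 = 0.8011
P(N ≥ n) = ρ^n = 0.8011^2 = 0.641777

Final: 0.641777


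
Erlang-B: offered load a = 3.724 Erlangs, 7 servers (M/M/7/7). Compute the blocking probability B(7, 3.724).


B(c,a) = (a^c/c!) / Σ_{k=0}^{c} a^k/k!
a^7/7! = 1.970776
Σ terms (k=0..7): 1.00000 + 3.72400 + 6.93409 + 8.60751 + 8.01360 + 5.96853 + 3.70447 + 1.97078 = 39.922966
B = 1.970776/39.922966 = 0.049364

Final: 0.049364


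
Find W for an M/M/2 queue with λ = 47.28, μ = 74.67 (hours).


a = 0.6332; ρ = 0.3166; P₀ = 0.519072
Lq = P₀·a^c·ρ/(c!(1−ρ)²) = 0.07053
Wq = Lq/λ = 0.07053/47.28 = 0.001492 hr
W = Wq + 1/μ = 0.001492 + 0.01339 = 0.01488 hr

Final: 0.01488 hr


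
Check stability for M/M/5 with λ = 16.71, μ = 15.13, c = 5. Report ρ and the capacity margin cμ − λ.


Total capacity cμ = 5·15.13 = 75.65/hr
ρ = λ/(cμ) = 16.71/75.65 = 0.2209
Stable ⇔ ρ < 1: YES
Spare capacity = cμ − λ = 75.65 − 16.71 = 58.94/hr

Final: ρ = 0.2209; stable; margin = 58.94/hr
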